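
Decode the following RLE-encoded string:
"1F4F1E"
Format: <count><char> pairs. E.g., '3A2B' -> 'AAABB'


Expanding each <count><char> pair:
  1F -> 'F'
  4F -> 'FFFF'
  1E -> 'E'

Decoded = FFFFFE


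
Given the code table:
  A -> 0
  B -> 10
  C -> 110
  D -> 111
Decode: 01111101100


Decoding:
0 -> A
111 -> D
110 -> C
110 -> C
0 -> A


Result: ADCCA


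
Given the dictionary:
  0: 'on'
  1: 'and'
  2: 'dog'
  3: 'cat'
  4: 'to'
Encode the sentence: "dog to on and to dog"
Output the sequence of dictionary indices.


Look up each word in the dictionary:
  'dog' -> 2
  'to' -> 4
  'on' -> 0
  'and' -> 1
  'to' -> 4
  'dog' -> 2

Encoded: [2, 4, 0, 1, 4, 2]


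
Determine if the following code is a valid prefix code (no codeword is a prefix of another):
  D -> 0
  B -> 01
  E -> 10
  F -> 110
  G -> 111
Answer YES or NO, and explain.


Checking each pair (does one codeword prefix another?):
  D='0' vs B='01': prefix -- VIOLATION

NO -- this is NOT a valid prefix code. D (0) is a prefix of B (01).


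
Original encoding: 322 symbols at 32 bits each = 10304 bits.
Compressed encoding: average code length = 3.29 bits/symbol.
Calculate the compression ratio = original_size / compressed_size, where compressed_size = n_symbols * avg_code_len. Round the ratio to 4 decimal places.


original_size = n_symbols * orig_bits = 322 * 32 = 10304 bits
compressed_size = n_symbols * avg_code_len = 322 * 3.29 = 1059.38 bits
ratio = original_size / compressed_size = 10304 / 1059.38 = 9.7264

Compression ratio = 9.7264


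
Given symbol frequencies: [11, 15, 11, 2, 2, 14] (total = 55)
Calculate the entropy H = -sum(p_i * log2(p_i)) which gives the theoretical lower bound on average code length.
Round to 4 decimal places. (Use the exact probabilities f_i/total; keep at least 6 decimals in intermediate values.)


Per-symbol terms -p_i * log2(p_i) with p_i = f_i/55:
  p = 11/55 = 0.200000: log2(p) = -2.321928, -p*log2(p) = 0.464386
  p = 15/55 = 0.272727: log2(p) = -1.874469, -p*log2(p) = 0.511219
  p = 11/55 = 0.200000: log2(p) = -2.321928, -p*log2(p) = 0.464386
  p = 2/55 = 0.036364: log2(p) = -4.781360, -p*log2(p) = 0.173868
  p = 2/55 = 0.036364: log2(p) = -4.781360, -p*log2(p) = 0.173868
  p = 14/55 = 0.254545: log2(p) = -1.974005, -p*log2(p) = 0.502474
H = 0.464386 + 0.511219 + 0.464386 + 0.173868 + 0.173868 + 0.502474 = 2.290201

H = 2.2902 bits/symbol


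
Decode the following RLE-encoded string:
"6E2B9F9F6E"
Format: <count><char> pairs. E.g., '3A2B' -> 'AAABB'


Expanding each <count><char> pair:
  6E -> 'EEEEEE'
  2B -> 'BB'
  9F -> 'FFFFFFFFF'
  9F -> 'FFFFFFFFF'
  6E -> 'EEEEEE'

Decoded = EEEEEEBBFFFFFFFFFFFFFFFFFFEEEEEE


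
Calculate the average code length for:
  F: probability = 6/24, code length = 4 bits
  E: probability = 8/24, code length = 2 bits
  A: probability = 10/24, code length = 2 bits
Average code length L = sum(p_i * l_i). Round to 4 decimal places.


Weighted contributions p_i * l_i:
  F: (6/24) * 4 = 24/24
  E: (8/24) * 2 = 16/24
  A: (10/24) * 2 = 20/24
Sum = (24 + 16 + 20)/24 = 60/24

L = 60/24 = 2.5000 bits/symbol


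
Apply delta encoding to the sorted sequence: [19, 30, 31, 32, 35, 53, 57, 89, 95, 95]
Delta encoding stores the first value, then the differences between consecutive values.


First value: 19
Deltas:
  30 - 19 = 11
  31 - 30 = 1
  32 - 31 = 1
  35 - 32 = 3
  53 - 35 = 18
  57 - 53 = 4
  89 - 57 = 32
  95 - 89 = 6
  95 - 95 = 0


Delta encoded: [19, 11, 1, 1, 3, 18, 4, 32, 6, 0]


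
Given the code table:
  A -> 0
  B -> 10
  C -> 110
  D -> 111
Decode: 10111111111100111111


Decoding:
10 -> B
111 -> D
111 -> D
111 -> D
10 -> B
0 -> A
111 -> D
111 -> D


Result: BDDDBADD


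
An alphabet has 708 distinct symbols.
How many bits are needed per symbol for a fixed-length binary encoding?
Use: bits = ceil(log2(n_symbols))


log2(708) = 9.4676
Bracket: 2^9 = 512 < 708 <= 2^10 = 1024
So ceil(log2(708)) = 10

bits = ceil(log2(708)) = ceil(9.4676) = 10 bits


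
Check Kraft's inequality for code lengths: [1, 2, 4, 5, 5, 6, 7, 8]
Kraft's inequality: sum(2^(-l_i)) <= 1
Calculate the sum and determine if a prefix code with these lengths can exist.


Sum = 2^(-1) + 2^(-2) + 2^(-4) + 2^(-5) + 2^(-5) + 2^(-6) + 2^(-7) + 2^(-8)
    = 0.5 + 0.25 + 0.0625 + 0.03125 + 0.03125 + 0.015625 + 0.0078125 + 0.00390625
    = 231/256 = 0.90234375
Since 0.90234375 <= 1, Kraft's inequality IS satisfied.
A prefix code with these lengths CAN exist.

Kraft sum = 0.90234375. Satisfied.


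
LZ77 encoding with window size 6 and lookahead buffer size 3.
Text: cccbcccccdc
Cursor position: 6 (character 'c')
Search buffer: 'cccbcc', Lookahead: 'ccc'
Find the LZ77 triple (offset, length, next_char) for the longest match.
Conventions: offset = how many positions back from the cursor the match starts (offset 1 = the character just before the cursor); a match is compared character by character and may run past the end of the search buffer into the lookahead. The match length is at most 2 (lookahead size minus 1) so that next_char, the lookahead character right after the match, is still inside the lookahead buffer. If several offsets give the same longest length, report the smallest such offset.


Try each offset into the search buffer:
  offset=1 (pos 5, char 'c'): match length 2
  offset=2 (pos 4, char 'c'): match length 2
  offset=3 (pos 3, char 'b'): match length 0
  offset=4 (pos 2, char 'c'): match length 1
  offset=5 (pos 1, char 'c'): match length 2
  offset=6 (pos 0, char 'c'): match length 2
Longest match has length 2, found at offsets 1, 2, 5, 6; take the smallest, offset 1.
next_char = character at position 6 + 2 = 8 -> 'c'

Best match: offset=1, length=2 (matching 'cc' starting at position 5)
LZ77 triple: (1, 2, 'c')


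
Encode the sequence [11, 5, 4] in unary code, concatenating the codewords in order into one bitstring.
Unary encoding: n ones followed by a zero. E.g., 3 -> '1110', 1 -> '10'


Encode each number as n ones followed by a terminating 0:
  11 -> 111111111110 (12 bits)
  5 -> 111110 (6 bits)
  4 -> 11110 (5 bits)
Total length = 12 + 6 + 5 = 23 bits.

Unary([11, 5, 4]) = 11111111111011111011110 (23 bits)


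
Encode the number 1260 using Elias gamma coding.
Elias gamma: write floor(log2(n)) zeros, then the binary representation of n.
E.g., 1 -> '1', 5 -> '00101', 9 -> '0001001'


num_bits = floor(log2(1260)) + 1 = 11
leading_zeros = num_bits - 1 = 10
binary(1260) = 10011101100

Elias gamma(1260) = '0000000000' + '10011101100' = 000000000010011101100 (21 bits)


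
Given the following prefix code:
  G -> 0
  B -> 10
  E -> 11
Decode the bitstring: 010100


Decoding step by step:
Bits 0 -> G
Bits 10 -> B
Bits 10 -> B
Bits 0 -> G


Decoded message: GBBG


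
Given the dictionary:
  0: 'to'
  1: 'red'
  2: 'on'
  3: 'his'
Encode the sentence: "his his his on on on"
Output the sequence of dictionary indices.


Look up each word in the dictionary:
  'his' -> 3
  'his' -> 3
  'his' -> 3
  'on' -> 2
  'on' -> 2
  'on' -> 2

Encoded: [3, 3, 3, 2, 2, 2]


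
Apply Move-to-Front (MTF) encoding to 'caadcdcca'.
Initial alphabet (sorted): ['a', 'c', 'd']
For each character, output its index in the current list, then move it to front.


MTF encoding:
'c': index 1 in ['a', 'c', 'd'] -> ['c', 'a', 'd']
'a': index 1 in ['c', 'a', 'd'] -> ['a', 'c', 'd']
'a': index 0 in ['a', 'c', 'd'] -> ['a', 'c', 'd']
'd': index 2 in ['a', 'c', 'd'] -> ['d', 'a', 'c']
'c': index 2 in ['d', 'a', 'c'] -> ['c', 'd', 'a']
'd': index 1 in ['c', 'd', 'a'] -> ['d', 'c', 'a']
'c': index 1 in ['d', 'c', 'a'] -> ['c', 'd', 'a']
'c': index 0 in ['c', 'd', 'a'] -> ['c', 'd', 'a']
'a': index 2 in ['c', 'd', 'a'] -> ['a', 'c', 'd']


Output: [1, 1, 0, 2, 2, 1, 1, 0, 2]


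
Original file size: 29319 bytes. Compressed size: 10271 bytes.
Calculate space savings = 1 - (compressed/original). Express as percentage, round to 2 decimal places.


ratio = compressed/original = 10271/29319 = 0.350319
savings = 1 - ratio = 1 - 0.350319 = 0.649681
as a percentage: 0.649681 * 100 = 64.97%

Space savings = 1 - 10271/29319 = 64.97%


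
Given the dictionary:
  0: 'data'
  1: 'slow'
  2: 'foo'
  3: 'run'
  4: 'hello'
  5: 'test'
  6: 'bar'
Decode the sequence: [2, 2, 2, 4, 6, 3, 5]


Look up each index in the dictionary:
  2 -> 'foo'
  2 -> 'foo'
  2 -> 'foo'
  4 -> 'hello'
  6 -> 'bar'
  3 -> 'run'
  5 -> 'test'

Decoded: "foo foo foo hello bar run test"


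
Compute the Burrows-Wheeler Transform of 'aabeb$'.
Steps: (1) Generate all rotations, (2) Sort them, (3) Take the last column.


Rotations (sorted):
  0: $aabeb -> last char: b
  1: aabeb$ -> last char: $
  2: abeb$a -> last char: a
  3: b$aabe -> last char: e
  4: beb$aa -> last char: a
  5: eb$aab -> last char: b


BWT = b$aeab


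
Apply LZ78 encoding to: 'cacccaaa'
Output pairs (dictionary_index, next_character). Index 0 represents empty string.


LZ78 encoding steps:
Dictionary: {0: ''}
Step 1: w='' (idx 0), next='c' -> output (0, 'c'), add 'c' as idx 1
Step 2: w='' (idx 0), next='a' -> output (0, 'a'), add 'a' as idx 2
Step 3: w='c' (idx 1), next='c' -> output (1, 'c'), add 'cc' as idx 3
Step 4: w='c' (idx 1), next='a' -> output (1, 'a'), add 'ca' as idx 4
Step 5: w='a' (idx 2), next='a' -> output (2, 'a'), add 'aa' as idx 5


Encoded: [(0, 'c'), (0, 'a'), (1, 'c'), (1, 'a'), (2, 'a')]


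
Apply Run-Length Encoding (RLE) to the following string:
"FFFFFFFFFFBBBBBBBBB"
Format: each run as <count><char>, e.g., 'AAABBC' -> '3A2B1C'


Scanning runs left to right:
  i=0: run of 'F' x 10 -> '10F'
  i=10: run of 'B' x 9 -> '9B'

RLE = 10F9B


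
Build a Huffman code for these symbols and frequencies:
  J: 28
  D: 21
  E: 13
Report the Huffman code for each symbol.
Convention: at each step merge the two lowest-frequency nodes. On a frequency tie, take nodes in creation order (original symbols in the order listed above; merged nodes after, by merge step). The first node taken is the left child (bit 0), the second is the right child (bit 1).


Huffman tree construction:
Step 1: Merge E(13) + D(21) = 34
Step 2: Merge J(28) + (E+D)(34) = 62
Read each symbol's code off the tree from the root (left child = 0, right child = 1).

Codes:
  J: 0 (length 1)
  D: 11 (length 2)
  E: 10 (length 2)
Average code length: 96/62 = 1.5484 bits/symbol


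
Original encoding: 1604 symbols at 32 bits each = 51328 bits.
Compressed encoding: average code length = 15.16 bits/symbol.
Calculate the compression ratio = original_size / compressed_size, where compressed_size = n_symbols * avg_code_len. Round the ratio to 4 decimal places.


original_size = n_symbols * orig_bits = 1604 * 32 = 51328 bits
compressed_size = n_symbols * avg_code_len = 1604 * 15.16 = 24316.64 bits
ratio = original_size / compressed_size = 51328 / 24316.64 = 2.1108

Compression ratio = 2.1108


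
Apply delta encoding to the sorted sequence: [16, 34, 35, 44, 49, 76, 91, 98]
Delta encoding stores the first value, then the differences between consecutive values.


First value: 16
Deltas:
  34 - 16 = 18
  35 - 34 = 1
  44 - 35 = 9
  49 - 44 = 5
  76 - 49 = 27
  91 - 76 = 15
  98 - 91 = 7


Delta encoded: [16, 18, 1, 9, 5, 27, 15, 7]


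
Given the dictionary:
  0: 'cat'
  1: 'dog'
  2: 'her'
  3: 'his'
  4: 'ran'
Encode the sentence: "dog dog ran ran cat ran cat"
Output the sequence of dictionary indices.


Look up each word in the dictionary:
  'dog' -> 1
  'dog' -> 1
  'ran' -> 4
  'ran' -> 4
  'cat' -> 0
  'ran' -> 4
  'cat' -> 0

Encoded: [1, 1, 4, 4, 0, 4, 0]


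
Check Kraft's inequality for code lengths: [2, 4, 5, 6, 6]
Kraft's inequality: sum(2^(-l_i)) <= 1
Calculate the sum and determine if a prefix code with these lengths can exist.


Sum = 2^(-2) + 2^(-4) + 2^(-5) + 2^(-6) + 2^(-6)
    = 0.25 + 0.0625 + 0.03125 + 0.015625 + 0.015625
    = 24/64 = 0.375
Since 0.375 <= 1, Kraft's inequality IS satisfied.
A prefix code with these lengths CAN exist.

Kraft sum = 0.375. Satisfied.


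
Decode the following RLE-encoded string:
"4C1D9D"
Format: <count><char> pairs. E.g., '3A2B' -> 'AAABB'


Expanding each <count><char> pair:
  4C -> 'CCCC'
  1D -> 'D'
  9D -> 'DDDDDDDDD'

Decoded = CCCCDDDDDDDDDD


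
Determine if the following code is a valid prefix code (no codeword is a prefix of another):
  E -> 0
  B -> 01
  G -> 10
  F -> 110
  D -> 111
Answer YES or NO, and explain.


Checking each pair (does one codeword prefix another?):
  E='0' vs B='01': prefix -- VIOLATION

NO -- this is NOT a valid prefix code. E (0) is a prefix of B (01).


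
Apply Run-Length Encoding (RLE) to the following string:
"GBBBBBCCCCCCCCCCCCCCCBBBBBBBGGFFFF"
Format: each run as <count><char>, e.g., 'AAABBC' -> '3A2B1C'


Scanning runs left to right:
  i=0: run of 'G' x 1 -> '1G'
  i=1: run of 'B' x 5 -> '5B'
  i=6: run of 'C' x 15 -> '15C'
  i=21: run of 'B' x 7 -> '7B'
  i=28: run of 'G' x 2 -> '2G'
  i=30: run of 'F' x 4 -> '4F'

RLE = 1G5B15C7B2G4F


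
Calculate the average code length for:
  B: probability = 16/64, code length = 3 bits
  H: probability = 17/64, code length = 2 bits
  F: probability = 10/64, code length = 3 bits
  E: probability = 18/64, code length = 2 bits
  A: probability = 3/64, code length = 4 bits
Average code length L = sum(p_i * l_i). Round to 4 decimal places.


Weighted contributions p_i * l_i:
  B: (16/64) * 3 = 48/64
  H: (17/64) * 2 = 34/64
  F: (10/64) * 3 = 30/64
  E: (18/64) * 2 = 36/64
  A: (3/64) * 4 = 12/64
Sum = (48 + 34 + 30 + 36 + 12)/64 = 160/64

L = 160/64 = 2.5000 bits/symbol


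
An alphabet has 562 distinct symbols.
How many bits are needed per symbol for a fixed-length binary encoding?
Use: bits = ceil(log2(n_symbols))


log2(562) = 9.1344
Bracket: 2^9 = 512 < 562 <= 2^10 = 1024
So ceil(log2(562)) = 10

bits = ceil(log2(562)) = ceil(9.1344) = 10 bits


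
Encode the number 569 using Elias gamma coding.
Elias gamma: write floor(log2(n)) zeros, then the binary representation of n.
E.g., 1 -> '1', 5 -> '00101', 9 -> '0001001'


num_bits = floor(log2(569)) + 1 = 10
leading_zeros = num_bits - 1 = 9
binary(569) = 1000111001

Elias gamma(569) = '000000000' + '1000111001' = 0000000001000111001 (19 bits)


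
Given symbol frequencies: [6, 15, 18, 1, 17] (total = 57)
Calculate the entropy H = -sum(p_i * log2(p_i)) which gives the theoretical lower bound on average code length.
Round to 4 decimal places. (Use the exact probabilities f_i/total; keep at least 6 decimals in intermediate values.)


Per-symbol terms -p_i * log2(p_i) with p_i = f_i/57:
  p = 6/57 = 0.105263: log2(p) = -3.247928, -p*log2(p) = 0.341887
  p = 15/57 = 0.263158: log2(p) = -1.925999, -p*log2(p) = 0.506842
  p = 18/57 = 0.315789: log2(p) = -1.662965, -p*log2(p) = 0.525147
  p = 1/57 = 0.017544: log2(p) = -5.832890, -p*log2(p) = 0.102331
  p = 17/57 = 0.298246: log2(p) = -1.745427, -p*log2(p) = 0.520566
H = 0.341887 + 0.506842 + 0.525147 + 0.102331 + 0.520566 = 1.996773

H = 1.9968 bits/symbol


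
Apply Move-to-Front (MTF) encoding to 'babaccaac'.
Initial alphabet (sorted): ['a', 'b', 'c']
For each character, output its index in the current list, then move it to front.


MTF encoding:
'b': index 1 in ['a', 'b', 'c'] -> ['b', 'a', 'c']
'a': index 1 in ['b', 'a', 'c'] -> ['a', 'b', 'c']
'b': index 1 in ['a', 'b', 'c'] -> ['b', 'a', 'c']
'a': index 1 in ['b', 'a', 'c'] -> ['a', 'b', 'c']
'c': index 2 in ['a', 'b', 'c'] -> ['c', 'a', 'b']
'c': index 0 in ['c', 'a', 'b'] -> ['c', 'a', 'b']
'a': index 1 in ['c', 'a', 'b'] -> ['a', 'c', 'b']
'a': index 0 in ['a', 'c', 'b'] -> ['a', 'c', 'b']
'c': index 1 in ['a', 'c', 'b'] -> ['c', 'a', 'b']


Output: [1, 1, 1, 1, 2, 0, 1, 0, 1]


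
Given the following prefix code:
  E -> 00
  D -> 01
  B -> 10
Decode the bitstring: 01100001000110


Decoding step by step:
Bits 01 -> D
Bits 10 -> B
Bits 00 -> E
Bits 01 -> D
Bits 00 -> E
Bits 01 -> D
Bits 10 -> B


Decoded message: DBEDEDB


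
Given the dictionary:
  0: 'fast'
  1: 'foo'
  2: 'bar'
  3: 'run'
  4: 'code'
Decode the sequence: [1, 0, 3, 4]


Look up each index in the dictionary:
  1 -> 'foo'
  0 -> 'fast'
  3 -> 'run'
  4 -> 'code'

Decoded: "foo fast run code"


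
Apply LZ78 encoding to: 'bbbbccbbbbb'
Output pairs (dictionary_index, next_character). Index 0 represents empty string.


LZ78 encoding steps:
Dictionary: {0: ''}
Step 1: w='' (idx 0), next='b' -> output (0, 'b'), add 'b' as idx 1
Step 2: w='b' (idx 1), next='b' -> output (1, 'b'), add 'bb' as idx 2
Step 3: w='b' (idx 1), next='c' -> output (1, 'c'), add 'bc' as idx 3
Step 4: w='' (idx 0), next='c' -> output (0, 'c'), add 'c' as idx 4
Step 5: w='bb' (idx 2), next='b' -> output (2, 'b'), add 'bbb' as idx 5
Step 6: w='bb' (idx 2), end of input -> output (2, '')


Encoded: [(0, 'b'), (1, 'b'), (1, 'c'), (0, 'c'), (2, 'b'), (2, '')]


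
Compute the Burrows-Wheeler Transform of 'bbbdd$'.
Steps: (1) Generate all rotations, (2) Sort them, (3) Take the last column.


Rotations (sorted):
  0: $bbbdd -> last char: d
  1: bbbdd$ -> last char: $
  2: bbdd$b -> last char: b
  3: bdd$bb -> last char: b
  4: d$bbbd -> last char: d
  5: dd$bbb -> last char: b


BWT = d$bbdb


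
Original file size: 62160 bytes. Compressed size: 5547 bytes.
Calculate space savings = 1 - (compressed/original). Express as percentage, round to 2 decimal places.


ratio = compressed/original = 5547/62160 = 0.089237
savings = 1 - ratio = 1 - 0.089237 = 0.910763
as a percentage: 0.910763 * 100 = 91.08%

Space savings = 1 - 5547/62160 = 91.08%


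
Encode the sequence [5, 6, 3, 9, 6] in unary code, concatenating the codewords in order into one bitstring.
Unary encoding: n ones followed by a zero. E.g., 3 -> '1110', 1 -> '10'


Encode each number as n ones followed by a terminating 0:
  5 -> 111110 (6 bits)
  6 -> 1111110 (7 bits)
  3 -> 1110 (4 bits)
  9 -> 1111111110 (10 bits)
  6 -> 1111110 (7 bits)
Total length = 6 + 7 + 4 + 10 + 7 = 34 bits.

Unary([5, 6, 3, 9, 6]) = 1111101111110111011111111101111110 (34 bits)


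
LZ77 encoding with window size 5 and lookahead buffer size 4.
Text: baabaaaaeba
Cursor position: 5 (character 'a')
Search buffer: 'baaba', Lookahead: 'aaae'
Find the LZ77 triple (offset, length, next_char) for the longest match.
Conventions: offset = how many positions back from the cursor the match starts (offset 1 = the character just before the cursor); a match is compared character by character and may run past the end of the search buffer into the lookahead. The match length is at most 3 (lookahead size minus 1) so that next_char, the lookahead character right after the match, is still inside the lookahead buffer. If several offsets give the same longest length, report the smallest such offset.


Try each offset into the search buffer:
  offset=1 (pos 4, char 'a'): match length 3
  offset=2 (pos 3, char 'b'): match length 0
  offset=3 (pos 2, char 'a'): match length 1
  offset=4 (pos 1, char 'a'): match length 2
  offset=5 (pos 0, char 'b'): match length 0
Longest match has length 3 at offset 1.
next_char = character at position 5 + 3 = 8 -> 'e'

Best match: offset=1, length=3 (matching 'aaa' starting at position 4)
LZ77 triple: (1, 3, 'e')


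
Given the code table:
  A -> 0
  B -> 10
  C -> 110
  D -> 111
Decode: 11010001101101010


Decoding:
110 -> C
10 -> B
0 -> A
0 -> A
110 -> C
110 -> C
10 -> B
10 -> B


Result: CBAACCBB


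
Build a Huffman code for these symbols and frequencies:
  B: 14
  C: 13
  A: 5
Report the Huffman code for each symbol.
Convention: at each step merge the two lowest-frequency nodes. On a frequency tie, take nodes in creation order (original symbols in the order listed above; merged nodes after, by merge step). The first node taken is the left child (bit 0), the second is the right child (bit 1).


Huffman tree construction:
Step 1: Merge A(5) + C(13) = 18
Step 2: Merge B(14) + (A+C)(18) = 32
Read each symbol's code off the tree from the root (left child = 0, right child = 1).

Codes:
  B: 0 (length 1)
  C: 11 (length 2)
  A: 10 (length 2)
Average code length: 50/32 = 1.5625 bits/symbol


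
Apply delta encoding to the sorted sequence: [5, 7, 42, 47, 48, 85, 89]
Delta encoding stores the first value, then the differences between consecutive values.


First value: 5
Deltas:
  7 - 5 = 2
  42 - 7 = 35
  47 - 42 = 5
  48 - 47 = 1
  85 - 48 = 37
  89 - 85 = 4


Delta encoded: [5, 2, 35, 5, 1, 37, 4]


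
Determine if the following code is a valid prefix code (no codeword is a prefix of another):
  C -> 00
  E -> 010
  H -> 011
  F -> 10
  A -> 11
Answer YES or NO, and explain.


Checking each pair (does one codeword prefix another?):
  C='00' vs E='010': no prefix
  C='00' vs H='011': no prefix
  C='00' vs F='10': no prefix
  C='00' vs A='11': no prefix
  E='010' vs C='00': no prefix
  E='010' vs H='011': no prefix
  E='010' vs F='10': no prefix
  E='010' vs A='11': no prefix
  H='011' vs C='00': no prefix
  H='011' vs E='010': no prefix
  H='011' vs F='10': no prefix
  H='011' vs A='11': no prefix
  F='10' vs C='00': no prefix
  F='10' vs E='010': no prefix
  F='10' vs H='011': no prefix
  F='10' vs A='11': no prefix
  A='11' vs C='00': no prefix
  A='11' vs E='010': no prefix
  A='11' vs H='011': no prefix
  A='11' vs F='10': no prefix
No violation found over all pairs.

YES -- this is a valid prefix code. No codeword is a prefix of any other codeword.


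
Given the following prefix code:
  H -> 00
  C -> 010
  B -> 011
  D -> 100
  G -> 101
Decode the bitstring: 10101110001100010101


Decoding step by step:
Bits 101 -> G
Bits 011 -> B
Bits 100 -> D
Bits 011 -> B
Bits 00 -> H
Bits 010 -> C
Bits 101 -> G


Decoded message: GBDBHCG


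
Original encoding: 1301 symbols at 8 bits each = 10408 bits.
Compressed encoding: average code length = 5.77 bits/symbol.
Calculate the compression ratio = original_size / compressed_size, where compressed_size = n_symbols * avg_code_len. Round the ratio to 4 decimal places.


original_size = n_symbols * orig_bits = 1301 * 8 = 10408 bits
compressed_size = n_symbols * avg_code_len = 1301 * 5.77 = 7506.77 bits
ratio = original_size / compressed_size = 10408 / 7506.77 = 1.3865

Compression ratio = 1.3865


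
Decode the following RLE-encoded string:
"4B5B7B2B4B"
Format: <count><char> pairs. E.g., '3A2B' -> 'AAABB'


Expanding each <count><char> pair:
  4B -> 'BBBB'
  5B -> 'BBBBB'
  7B -> 'BBBBBBB'
  2B -> 'BB'
  4B -> 'BBBB'

Decoded = BBBBBBBBBBBBBBBBBBBBBB


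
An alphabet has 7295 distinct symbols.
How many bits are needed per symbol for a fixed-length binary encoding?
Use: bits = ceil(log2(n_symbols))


log2(7295) = 12.8327
Bracket: 2^12 = 4096 < 7295 <= 2^13 = 8192
So ceil(log2(7295)) = 13

bits = ceil(log2(7295)) = ceil(12.8327) = 13 bits


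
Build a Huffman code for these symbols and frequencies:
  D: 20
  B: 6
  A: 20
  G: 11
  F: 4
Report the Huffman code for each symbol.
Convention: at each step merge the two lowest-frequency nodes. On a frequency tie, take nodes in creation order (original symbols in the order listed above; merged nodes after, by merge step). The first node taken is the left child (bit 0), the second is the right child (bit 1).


Huffman tree construction:
Step 1: Merge F(4) + B(6) = 10
Step 2: Merge (F+B)(10) + G(11) = 21
Step 3: Merge D(20) + A(20) = 40
Step 4: Merge ((F+B)+G)(21) + (D+A)(40) = 61
Read each symbol's code off the tree from the root (left child = 0, right child = 1).

Codes:
  D: 10 (length 2)
  B: 001 (length 3)
  A: 11 (length 2)
  G: 01 (length 2)
  F: 000 (length 3)
Average code length: 132/61 = 2.1639 bits/symbol


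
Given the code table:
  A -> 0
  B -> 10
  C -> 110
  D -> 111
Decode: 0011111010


Decoding:
0 -> A
0 -> A
111 -> D
110 -> C
10 -> B


Result: AADCB


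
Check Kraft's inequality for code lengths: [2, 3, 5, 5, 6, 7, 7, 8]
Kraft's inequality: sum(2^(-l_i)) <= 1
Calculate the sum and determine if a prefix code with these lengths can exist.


Sum = 2^(-2) + 2^(-3) + 2^(-5) + 2^(-5) + 2^(-6) + 2^(-7) + 2^(-7) + 2^(-8)
    = 0.25 + 0.125 + 0.03125 + 0.03125 + 0.015625 + 0.0078125 + 0.0078125 + 0.00390625
    = 121/256 = 0.47265625
Since 0.47265625 <= 1, Kraft's inequality IS satisfied.
A prefix code with these lengths CAN exist.

Kraft sum = 0.47265625. Satisfied.


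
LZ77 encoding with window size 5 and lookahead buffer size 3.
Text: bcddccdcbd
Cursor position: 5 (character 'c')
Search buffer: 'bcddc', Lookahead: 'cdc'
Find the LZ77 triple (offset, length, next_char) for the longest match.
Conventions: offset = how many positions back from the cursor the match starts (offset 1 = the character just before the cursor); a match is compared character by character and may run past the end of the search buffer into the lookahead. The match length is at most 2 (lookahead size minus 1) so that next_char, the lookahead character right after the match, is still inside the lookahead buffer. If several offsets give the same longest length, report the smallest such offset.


Try each offset into the search buffer:
  offset=1 (pos 4, char 'c'): match length 1
  offset=2 (pos 3, char 'd'): match length 0
  offset=3 (pos 2, char 'd'): match length 0
  offset=4 (pos 1, char 'c'): match length 2
  offset=5 (pos 0, char 'b'): match length 0
Longest match has length 2 at offset 4.
next_char = character at position 5 + 2 = 7 -> 'c'

Best match: offset=4, length=2 (matching 'cd' starting at position 1)
LZ77 triple: (4, 2, 'c')


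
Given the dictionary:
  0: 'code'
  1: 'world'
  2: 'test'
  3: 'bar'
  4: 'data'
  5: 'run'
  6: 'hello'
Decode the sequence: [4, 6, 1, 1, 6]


Look up each index in the dictionary:
  4 -> 'data'
  6 -> 'hello'
  1 -> 'world'
  1 -> 'world'
  6 -> 'hello'

Decoded: "data hello world world hello"


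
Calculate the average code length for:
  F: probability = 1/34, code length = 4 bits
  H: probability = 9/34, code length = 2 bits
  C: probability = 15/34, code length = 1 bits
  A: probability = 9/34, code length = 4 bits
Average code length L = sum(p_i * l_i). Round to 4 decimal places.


Weighted contributions p_i * l_i:
  F: (1/34) * 4 = 4/34
  H: (9/34) * 2 = 18/34
  C: (15/34) * 1 = 15/34
  A: (9/34) * 4 = 36/34
Sum = (4 + 18 + 15 + 36)/34 = 73/34

L = 73/34 = 2.1471 bits/symbol


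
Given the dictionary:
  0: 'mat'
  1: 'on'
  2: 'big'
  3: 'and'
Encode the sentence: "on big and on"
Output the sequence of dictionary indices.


Look up each word in the dictionary:
  'on' -> 1
  'big' -> 2
  'and' -> 3
  'on' -> 1

Encoded: [1, 2, 3, 1]


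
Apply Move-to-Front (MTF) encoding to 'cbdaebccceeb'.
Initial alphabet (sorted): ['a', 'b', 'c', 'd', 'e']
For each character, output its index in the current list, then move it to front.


MTF encoding:
'c': index 2 in ['a', 'b', 'c', 'd', 'e'] -> ['c', 'a', 'b', 'd', 'e']
'b': index 2 in ['c', 'a', 'b', 'd', 'e'] -> ['b', 'c', 'a', 'd', 'e']
'd': index 3 in ['b', 'c', 'a', 'd', 'e'] -> ['d', 'b', 'c', 'a', 'e']
'a': index 3 in ['d', 'b', 'c', 'a', 'e'] -> ['a', 'd', 'b', 'c', 'e']
'e': index 4 in ['a', 'd', 'b', 'c', 'e'] -> ['e', 'a', 'd', 'b', 'c']
'b': index 3 in ['e', 'a', 'd', 'b', 'c'] -> ['b', 'e', 'a', 'd', 'c']
'c': index 4 in ['b', 'e', 'a', 'd', 'c'] -> ['c', 'b', 'e', 'a', 'd']
'c': index 0 in ['c', 'b', 'e', 'a', 'd'] -> ['c', 'b', 'e', 'a', 'd']
'c': index 0 in ['c', 'b', 'e', 'a', 'd'] -> ['c', 'b', 'e', 'a', 'd']
'e': index 2 in ['c', 'b', 'e', 'a', 'd'] -> ['e', 'c', 'b', 'a', 'd']
'e': index 0 in ['e', 'c', 'b', 'a', 'd'] -> ['e', 'c', 'b', 'a', 'd']
'b': index 2 in ['e', 'c', 'b', 'a', 'd'] -> ['b', 'e', 'c', 'a', 'd']


Output: [2, 2, 3, 3, 4, 3, 4, 0, 0, 2, 0, 2]


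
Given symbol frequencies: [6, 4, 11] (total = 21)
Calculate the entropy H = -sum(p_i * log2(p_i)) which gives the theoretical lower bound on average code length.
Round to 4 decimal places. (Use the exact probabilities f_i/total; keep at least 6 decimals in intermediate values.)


Per-symbol terms -p_i * log2(p_i) with p_i = f_i/21:
  p = 6/21 = 0.285714: log2(p) = -1.807355, -p*log2(p) = 0.516387
  p = 4/21 = 0.190476: log2(p) = -2.392317, -p*log2(p) = 0.455680
  p = 11/21 = 0.523810: log2(p) = -0.932886, -p*log2(p) = 0.488654
H = 0.516387 + 0.455680 + 0.488654 = 1.460721

H = 1.4607 bits/symbol


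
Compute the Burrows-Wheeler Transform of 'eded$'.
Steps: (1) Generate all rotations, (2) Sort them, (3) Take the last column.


Rotations (sorted):
  0: $eded -> last char: d
  1: d$ede -> last char: e
  2: ded$e -> last char: e
  3: ed$ed -> last char: d
  4: eded$ -> last char: $


BWT = deed$


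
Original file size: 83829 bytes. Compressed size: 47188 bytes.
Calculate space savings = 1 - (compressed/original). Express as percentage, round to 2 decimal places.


ratio = compressed/original = 47188/83829 = 0.562908
savings = 1 - ratio = 1 - 0.562908 = 0.437092
as a percentage: 0.437092 * 100 = 43.71%

Space savings = 1 - 47188/83829 = 43.71%


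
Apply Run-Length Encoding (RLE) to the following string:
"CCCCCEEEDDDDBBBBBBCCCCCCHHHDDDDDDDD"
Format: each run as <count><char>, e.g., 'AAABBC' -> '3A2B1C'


Scanning runs left to right:
  i=0: run of 'C' x 5 -> '5C'
  i=5: run of 'E' x 3 -> '3E'
  i=8: run of 'D' x 4 -> '4D'
  i=12: run of 'B' x 6 -> '6B'
  i=18: run of 'C' x 6 -> '6C'
  i=24: run of 'H' x 3 -> '3H'
  i=27: run of 'D' x 8 -> '8D'

RLE = 5C3E4D6B6C3H8D


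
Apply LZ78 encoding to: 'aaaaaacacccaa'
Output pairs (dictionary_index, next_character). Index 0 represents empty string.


LZ78 encoding steps:
Dictionary: {0: ''}
Step 1: w='' (idx 0), next='a' -> output (0, 'a'), add 'a' as idx 1
Step 2: w='a' (idx 1), next='a' -> output (1, 'a'), add 'aa' as idx 2
Step 3: w='aa' (idx 2), next='a' -> output (2, 'a'), add 'aaa' as idx 3
Step 4: w='' (idx 0), next='c' -> output (0, 'c'), add 'c' as idx 4
Step 5: w='a' (idx 1), next='c' -> output (1, 'c'), add 'ac' as idx 5
Step 6: w='c' (idx 4), next='c' -> output (4, 'c'), add 'cc' as idx 6
Step 7: w='aa' (idx 2), end of input -> output (2, '')


Encoded: [(0, 'a'), (1, 'a'), (2, 'a'), (0, 'c'), (1, 'c'), (4, 'c'), (2, '')]


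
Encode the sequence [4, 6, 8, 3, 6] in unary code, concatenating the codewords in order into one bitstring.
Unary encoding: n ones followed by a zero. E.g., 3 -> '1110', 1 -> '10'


Encode each number as n ones followed by a terminating 0:
  4 -> 11110 (5 bits)
  6 -> 1111110 (7 bits)
  8 -> 111111110 (9 bits)
  3 -> 1110 (4 bits)
  6 -> 1111110 (7 bits)
Total length = 5 + 7 + 9 + 4 + 7 = 32 bits.

Unary([4, 6, 8, 3, 6]) = 11110111111011111111011101111110 (32 bits)


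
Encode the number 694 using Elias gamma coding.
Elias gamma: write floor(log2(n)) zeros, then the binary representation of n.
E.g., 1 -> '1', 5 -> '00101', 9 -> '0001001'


num_bits = floor(log2(694)) + 1 = 10
leading_zeros = num_bits - 1 = 9
binary(694) = 1010110110

Elias gamma(694) = '000000000' + '1010110110' = 0000000001010110110 (19 bits)


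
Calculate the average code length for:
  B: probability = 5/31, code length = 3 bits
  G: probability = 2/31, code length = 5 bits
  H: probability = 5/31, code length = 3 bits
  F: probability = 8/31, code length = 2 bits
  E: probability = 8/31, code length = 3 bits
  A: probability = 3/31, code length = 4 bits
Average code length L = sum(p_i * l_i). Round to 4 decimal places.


Weighted contributions p_i * l_i:
  B: (5/31) * 3 = 15/31
  G: (2/31) * 5 = 10/31
  H: (5/31) * 3 = 15/31
  F: (8/31) * 2 = 16/31
  E: (8/31) * 3 = 24/31
  A: (3/31) * 4 = 12/31
Sum = (15 + 10 + 15 + 16 + 24 + 12)/31 = 92/31

L = 92/31 = 2.9677 bits/symbol


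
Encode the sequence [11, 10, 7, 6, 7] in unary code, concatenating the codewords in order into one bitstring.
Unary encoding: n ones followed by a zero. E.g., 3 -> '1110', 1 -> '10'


Encode each number as n ones followed by a terminating 0:
  11 -> 111111111110 (12 bits)
  10 -> 11111111110 (11 bits)
  7 -> 11111110 (8 bits)
  6 -> 1111110 (7 bits)
  7 -> 11111110 (8 bits)
Total length = 12 + 11 + 8 + 7 + 8 = 46 bits.

Unary([11, 10, 7, 6, 7]) = 1111111111101111111111011111110111111011111110 (46 bits)


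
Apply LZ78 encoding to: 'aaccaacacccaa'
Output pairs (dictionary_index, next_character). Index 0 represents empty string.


LZ78 encoding steps:
Dictionary: {0: ''}
Step 1: w='' (idx 0), next='a' -> output (0, 'a'), add 'a' as idx 1
Step 2: w='a' (idx 1), next='c' -> output (1, 'c'), add 'ac' as idx 2
Step 3: w='' (idx 0), next='c' -> output (0, 'c'), add 'c' as idx 3
Step 4: w='a' (idx 1), next='a' -> output (1, 'a'), add 'aa' as idx 4
Step 5: w='c' (idx 3), next='a' -> output (3, 'a'), add 'ca' as idx 5
Step 6: w='c' (idx 3), next='c' -> output (3, 'c'), add 'cc' as idx 6
Step 7: w='ca' (idx 5), next='a' -> output (5, 'a'), add 'caa' as idx 7


Encoded: [(0, 'a'), (1, 'c'), (0, 'c'), (1, 'a'), (3, 'a'), (3, 'c'), (5, 'a')]


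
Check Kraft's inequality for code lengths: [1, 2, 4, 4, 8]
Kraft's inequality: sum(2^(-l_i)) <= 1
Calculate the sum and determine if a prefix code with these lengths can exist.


Sum = 2^(-1) + 2^(-2) + 2^(-4) + 2^(-4) + 2^(-8)
    = 0.5 + 0.25 + 0.0625 + 0.0625 + 0.00390625
    = 225/256 = 0.87890625
Since 0.87890625 <= 1, Kraft's inequality IS satisfied.
A prefix code with these lengths CAN exist.

Kraft sum = 0.87890625. Satisfied.


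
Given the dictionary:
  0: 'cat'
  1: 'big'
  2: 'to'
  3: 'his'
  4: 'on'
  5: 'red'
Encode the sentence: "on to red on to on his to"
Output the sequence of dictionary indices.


Look up each word in the dictionary:
  'on' -> 4
  'to' -> 2
  'red' -> 5
  'on' -> 4
  'to' -> 2
  'on' -> 4
  'his' -> 3
  'to' -> 2

Encoded: [4, 2, 5, 4, 2, 4, 3, 2]


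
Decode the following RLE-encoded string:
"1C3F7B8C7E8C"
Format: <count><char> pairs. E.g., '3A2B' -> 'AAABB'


Expanding each <count><char> pair:
  1C -> 'C'
  3F -> 'FFF'
  7B -> 'BBBBBBB'
  8C -> 'CCCCCCCC'
  7E -> 'EEEEEEE'
  8C -> 'CCCCCCCC'

Decoded = CFFFBBBBBBBCCCCCCCCEEEEEEECCCCCCCC


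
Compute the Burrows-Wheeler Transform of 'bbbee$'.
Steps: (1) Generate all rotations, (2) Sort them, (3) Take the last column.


Rotations (sorted):
  0: $bbbee -> last char: e
  1: bbbee$ -> last char: $
  2: bbee$b -> last char: b
  3: bee$bb -> last char: b
  4: e$bbbe -> last char: e
  5: ee$bbb -> last char: b


BWT = e$bbeb


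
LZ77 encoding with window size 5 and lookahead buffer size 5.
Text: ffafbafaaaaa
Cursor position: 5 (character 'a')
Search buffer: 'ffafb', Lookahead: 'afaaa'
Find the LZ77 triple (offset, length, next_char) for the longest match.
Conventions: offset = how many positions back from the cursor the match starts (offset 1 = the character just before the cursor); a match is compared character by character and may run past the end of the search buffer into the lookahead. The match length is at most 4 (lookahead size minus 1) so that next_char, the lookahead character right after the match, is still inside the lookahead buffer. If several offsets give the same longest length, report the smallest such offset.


Try each offset into the search buffer:
  offset=1 (pos 4, char 'b'): match length 0
  offset=2 (pos 3, char 'f'): match length 0
  offset=3 (pos 2, char 'a'): match length 2
  offset=4 (pos 1, char 'f'): match length 0
  offset=5 (pos 0, char 'f'): match length 0
Longest match has length 2 at offset 3.
next_char = character at position 5 + 2 = 7 -> 'a'

Best match: offset=3, length=2 (matching 'af' starting at position 2)
LZ77 triple: (3, 2, 'a')


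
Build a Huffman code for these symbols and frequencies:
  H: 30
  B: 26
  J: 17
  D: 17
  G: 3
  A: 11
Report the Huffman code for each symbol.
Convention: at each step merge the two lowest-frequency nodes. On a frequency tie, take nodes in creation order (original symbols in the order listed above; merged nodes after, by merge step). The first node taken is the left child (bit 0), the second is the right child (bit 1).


Huffman tree construction:
Step 1: Merge G(3) + A(11) = 14
Step 2: Merge (G+A)(14) + J(17) = 31
Step 3: Merge D(17) + B(26) = 43
Step 4: Merge H(30) + ((G+A)+J)(31) = 61
Step 5: Merge (D+B)(43) + (H+((G+A)+J))(61) = 104
Read each symbol's code off the tree from the root (left child = 0, right child = 1).

Codes:
  H: 10 (length 2)
  B: 01 (length 2)
  J: 111 (length 3)
  D: 00 (length 2)
  G: 1100 (length 4)
  A: 1101 (length 4)
Average code length: 253/104 = 2.4327 bits/symbol


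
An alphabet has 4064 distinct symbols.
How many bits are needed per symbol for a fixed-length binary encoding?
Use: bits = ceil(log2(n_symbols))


log2(4064) = 11.9887
Bracket: 2^11 = 2048 < 4064 <= 2^12 = 4096
So ceil(log2(4064)) = 12

bits = ceil(log2(4064)) = ceil(11.9887) = 12 bits


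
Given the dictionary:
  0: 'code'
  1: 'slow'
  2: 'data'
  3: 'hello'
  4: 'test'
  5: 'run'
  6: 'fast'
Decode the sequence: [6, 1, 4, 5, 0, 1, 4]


Look up each index in the dictionary:
  6 -> 'fast'
  1 -> 'slow'
  4 -> 'test'
  5 -> 'run'
  0 -> 'code'
  1 -> 'slow'
  4 -> 'test'

Decoded: "fast slow test run code slow test"


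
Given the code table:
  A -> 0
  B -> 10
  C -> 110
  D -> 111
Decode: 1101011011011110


Decoding:
110 -> C
10 -> B
110 -> C
110 -> C
111 -> D
10 -> B


Result: CBCCDB


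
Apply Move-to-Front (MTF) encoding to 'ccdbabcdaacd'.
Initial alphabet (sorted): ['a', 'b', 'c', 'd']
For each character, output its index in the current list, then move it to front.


MTF encoding:
'c': index 2 in ['a', 'b', 'c', 'd'] -> ['c', 'a', 'b', 'd']
'c': index 0 in ['c', 'a', 'b', 'd'] -> ['c', 'a', 'b', 'd']
'd': index 3 in ['c', 'a', 'b', 'd'] -> ['d', 'c', 'a', 'b']
'b': index 3 in ['d', 'c', 'a', 'b'] -> ['b', 'd', 'c', 'a']
'a': index 3 in ['b', 'd', 'c', 'a'] -> ['a', 'b', 'd', 'c']
'b': index 1 in ['a', 'b', 'd', 'c'] -> ['b', 'a', 'd', 'c']
'c': index 3 in ['b', 'a', 'd', 'c'] -> ['c', 'b', 'a', 'd']
'd': index 3 in ['c', 'b', 'a', 'd'] -> ['d', 'c', 'b', 'a']
'a': index 3 in ['d', 'c', 'b', 'a'] -> ['a', 'd', 'c', 'b']
'a': index 0 in ['a', 'd', 'c', 'b'] -> ['a', 'd', 'c', 'b']
'c': index 2 in ['a', 'd', 'c', 'b'] -> ['c', 'a', 'd', 'b']
'd': index 2 in ['c', 'a', 'd', 'b'] -> ['d', 'c', 'a', 'b']


Output: [2, 0, 3, 3, 3, 1, 3, 3, 3, 0, 2, 2]


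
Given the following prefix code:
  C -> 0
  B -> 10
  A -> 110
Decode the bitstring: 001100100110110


Decoding step by step:
Bits 0 -> C
Bits 0 -> C
Bits 110 -> A
Bits 0 -> C
Bits 10 -> B
Bits 0 -> C
Bits 110 -> A
Bits 110 -> A


Decoded message: CCACBCAA


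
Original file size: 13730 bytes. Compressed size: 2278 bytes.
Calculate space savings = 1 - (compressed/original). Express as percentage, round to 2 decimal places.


ratio = compressed/original = 2278/13730 = 0.165914
savings = 1 - ratio = 1 - 0.165914 = 0.834086
as a percentage: 0.834086 * 100 = 83.41%

Space savings = 1 - 2278/13730 = 83.41%


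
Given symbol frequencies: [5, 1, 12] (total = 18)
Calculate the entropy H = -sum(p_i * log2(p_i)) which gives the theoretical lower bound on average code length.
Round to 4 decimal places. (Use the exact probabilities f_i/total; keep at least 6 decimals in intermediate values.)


Per-symbol terms -p_i * log2(p_i) with p_i = f_i/18:
  p = 5/18 = 0.277778: log2(p) = -1.847997, -p*log2(p) = 0.513332
  p = 1/18 = 0.055556: log2(p) = -4.169925, -p*log2(p) = 0.231663
  p = 12/18 = 0.666667: log2(p) = -0.584963, -p*log2(p) = 0.389975
H = 0.513332 + 0.231663 + 0.389975 = 1.134970

H = 1.135 bits/symbol


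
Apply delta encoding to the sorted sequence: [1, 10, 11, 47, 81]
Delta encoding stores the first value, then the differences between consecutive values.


First value: 1
Deltas:
  10 - 1 = 9
  11 - 10 = 1
  47 - 11 = 36
  81 - 47 = 34


Delta encoded: [1, 9, 1, 36, 34]


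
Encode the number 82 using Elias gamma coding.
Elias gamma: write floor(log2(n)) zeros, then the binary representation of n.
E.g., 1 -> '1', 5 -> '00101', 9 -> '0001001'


num_bits = floor(log2(82)) + 1 = 7
leading_zeros = num_bits - 1 = 6
binary(82) = 1010010

Elias gamma(82) = '000000' + '1010010' = 0000001010010 (13 bits)


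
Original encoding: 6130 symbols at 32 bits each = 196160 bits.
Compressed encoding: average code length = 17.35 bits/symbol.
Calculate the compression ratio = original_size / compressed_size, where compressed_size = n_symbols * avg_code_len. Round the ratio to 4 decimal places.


original_size = n_symbols * orig_bits = 6130 * 32 = 196160 bits
compressed_size = n_symbols * avg_code_len = 6130 * 17.35 = 106355.5 bits
ratio = original_size / compressed_size = 196160 / 106355.5 = 1.8444

Compression ratio = 1.8444
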